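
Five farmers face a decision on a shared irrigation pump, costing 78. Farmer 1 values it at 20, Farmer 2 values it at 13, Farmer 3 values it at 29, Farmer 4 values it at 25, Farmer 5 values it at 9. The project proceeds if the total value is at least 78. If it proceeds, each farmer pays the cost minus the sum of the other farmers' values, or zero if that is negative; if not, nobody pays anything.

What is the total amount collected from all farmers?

Total value 96 ≥ cost 78, so it is built.
Farmer 1: others sum to 76; max(0, 78 - 76) = 2.
Farmer 2: others sum to 83; max(0, 78 - 83) = 0.
Farmer 3: others sum to 67; max(0, 78 - 67) = 11.
Farmer 4: others sum to 71; max(0, 78 - 71) = 7.
Farmer 5: others sum to 87; max(0, 78 - 87) = 0.
Total collected = 2 + 0 + 11 + 7 + 0 = 20.

20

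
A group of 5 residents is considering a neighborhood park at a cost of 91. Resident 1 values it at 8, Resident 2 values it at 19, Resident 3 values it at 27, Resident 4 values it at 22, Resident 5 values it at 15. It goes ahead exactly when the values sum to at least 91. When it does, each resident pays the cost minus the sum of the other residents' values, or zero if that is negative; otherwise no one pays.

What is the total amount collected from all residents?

Total value 91 ≥ cost 91, so it is built.
Resident 1: others sum to 83; max(0, 91 - 83) = 8.
Resident 2: others sum to 72; max(0, 91 - 72) = 19.
Resident 3: others sum to 64; max(0, 91 - 64) = 27.
Resident 4: others sum to 69; max(0, 91 - 69) = 22.
Resident 5: others sum to 76; max(0, 91 - 76) = 15.
Total collected = 8 + 19 + 27 + 22 + 15 = 91.

91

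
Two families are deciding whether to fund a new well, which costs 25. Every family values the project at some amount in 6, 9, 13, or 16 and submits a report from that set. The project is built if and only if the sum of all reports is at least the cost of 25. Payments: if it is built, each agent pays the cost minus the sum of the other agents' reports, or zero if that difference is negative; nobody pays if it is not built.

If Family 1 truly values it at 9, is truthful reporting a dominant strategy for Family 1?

Yes

Check each profile of the others' reports and compare truth against every alternative report.
Others report (6): truth gives 0, best alternative gives 0.
Others report (9): truth gives 0, best alternative gives 0.
Others report (13): truth gives 0, best alternative gives 0.
Others report (16): truth gives 0, best alternative gives 0.
In every case the truthful report is at least as good as any alternative, so it is a dominant strategy.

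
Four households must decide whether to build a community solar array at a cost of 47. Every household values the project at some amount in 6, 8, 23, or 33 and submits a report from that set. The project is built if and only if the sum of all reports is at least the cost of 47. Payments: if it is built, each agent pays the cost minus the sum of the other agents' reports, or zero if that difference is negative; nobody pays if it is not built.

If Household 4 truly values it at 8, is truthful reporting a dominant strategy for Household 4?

Yes

Check each profile of the others' reports and compare truth against every alternative report.
Others report (6, 8, 33): truth gives 8, best alternative gives 8.
Others report (6, 23, 23): truth gives 8, best alternative gives 8.
Others report (6, 23, 33): truth gives 8, best alternative gives 8.
Others report (6, 33, 8): truth gives 8, best alternative gives 8.
Others report (6, 33, 23): truth gives 8, best alternative gives 8.
Others report (6, 33, 33): truth gives 8, best alternative gives 8.
(Remaining 58 profiles checked similarly; truth is weakly best in each.)
In every case the truthful report is at least as good as any alternative, so it is a dominant strategy.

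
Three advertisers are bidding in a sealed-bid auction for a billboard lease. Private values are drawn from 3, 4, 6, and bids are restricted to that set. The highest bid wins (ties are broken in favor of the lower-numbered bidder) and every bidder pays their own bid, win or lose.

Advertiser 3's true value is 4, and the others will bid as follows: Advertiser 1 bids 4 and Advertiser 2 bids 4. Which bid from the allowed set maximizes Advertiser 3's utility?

Bid 3: loses but pays 3, utility -3.
Bid 4: loses but pays 4, utility -4.
Bid 6: wins, pays 6, utility 4 - 6 = -2.
The best choice is 6 with utility -2.

6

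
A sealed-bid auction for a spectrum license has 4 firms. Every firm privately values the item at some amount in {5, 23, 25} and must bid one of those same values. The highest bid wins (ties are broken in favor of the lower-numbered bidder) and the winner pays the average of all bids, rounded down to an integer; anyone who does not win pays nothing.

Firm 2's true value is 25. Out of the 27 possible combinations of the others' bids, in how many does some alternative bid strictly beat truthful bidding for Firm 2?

Others bid (5, 5, 5): truth gives 15; bid 23 gives 16 > 15. Violating.
Others bid (5, 23, 23): truth gives 6; bid 23 gives 7 > 6. Violating.
Others bid (5, 5, 23): truth gives 11; no alternative beats it.
Others bid (5, 5, 25): truth gives 10; no alternative beats it.
(Checking all 27 profiles: 2 have a profitable deviation, 25 do not.)

2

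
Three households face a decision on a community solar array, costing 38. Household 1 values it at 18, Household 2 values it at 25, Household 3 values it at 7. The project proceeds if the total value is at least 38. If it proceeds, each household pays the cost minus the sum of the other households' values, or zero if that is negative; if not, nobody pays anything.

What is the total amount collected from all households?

19

Total value 50 ≥ cost 38, so it is built.
Household 1: others sum to 32; max(0, 38 - 32) = 6.
Household 2: others sum to 25; max(0, 38 - 25) = 13.
Household 3: others sum to 43; max(0, 38 - 43) = 0.
Total collected = 6 + 13 + 0 = 19.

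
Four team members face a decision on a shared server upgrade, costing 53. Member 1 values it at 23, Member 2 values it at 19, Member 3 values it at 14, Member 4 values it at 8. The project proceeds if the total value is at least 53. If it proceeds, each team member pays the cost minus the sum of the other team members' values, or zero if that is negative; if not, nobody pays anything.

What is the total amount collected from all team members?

23

Total value 64 ≥ cost 53, so it is built.
Member 1: others sum to 41; max(0, 53 - 41) = 12.
Member 2: others sum to 45; max(0, 53 - 45) = 8.
Member 3: others sum to 50; max(0, 53 - 50) = 3.
Member 4: others sum to 56; max(0, 53 - 56) = 0.
Total collected = 12 + 8 + 3 + 0 = 23.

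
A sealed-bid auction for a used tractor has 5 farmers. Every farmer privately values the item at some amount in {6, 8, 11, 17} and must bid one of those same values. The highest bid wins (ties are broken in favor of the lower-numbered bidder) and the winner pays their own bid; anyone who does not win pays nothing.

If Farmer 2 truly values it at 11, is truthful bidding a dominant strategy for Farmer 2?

Consider the case where Farmer 1 bids 6, Farmer 3 bids 6, Farmer 4 bids 6 and Farmer 5 bids 6.
Truthful bid 11: wins, pays 11, utility 11 - 11 = 0.
Bid 8 instead: wins, pays 8, utility 11 - 8 = 3.
Since 3 > 0, bidding 8 is strictly better here, so truthful bidding is not dominant.

No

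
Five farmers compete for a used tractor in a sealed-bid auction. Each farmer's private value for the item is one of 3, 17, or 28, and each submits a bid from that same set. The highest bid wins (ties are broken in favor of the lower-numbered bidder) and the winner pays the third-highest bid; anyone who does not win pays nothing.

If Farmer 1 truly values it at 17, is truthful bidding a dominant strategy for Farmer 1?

Consider the case where Farmer 2 bids 3, Farmer 3 bids 3, Farmer 4 bids 3 and Farmer 5 bids 28.
Truthful bid 17: loses, pays 0, utility 0.
Bid 28 instead: wins, pays 3, utility 17 - 3 = 14.
Since 14 > 0, bidding 28 is strictly better here, so truthful bidding is not dominant.

No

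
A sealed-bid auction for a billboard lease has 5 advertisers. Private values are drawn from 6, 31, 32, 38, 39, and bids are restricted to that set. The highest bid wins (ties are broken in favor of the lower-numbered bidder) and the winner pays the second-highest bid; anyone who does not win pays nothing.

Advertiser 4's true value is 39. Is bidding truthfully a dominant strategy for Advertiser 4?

Yes

Check each profile of the others' bids and compare truth against every alternative bid.
Others bid (6, 6, 38, 6): truth gives 1, best alternative gives 0.
Others bid (6, 6, 38, 31): truth gives 1, best alternative gives 0.
Others bid (6, 6, 38, 32): truth gives 1, best alternative gives 0.
Others bid (6, 6, 38, 38): truth gives 1, best alternative gives 0.
Others bid (6, 31, 38, 6): truth gives 1, best alternative gives 0.
Others bid (6, 31, 38, 31): truth gives 1, best alternative gives 0.
(Remaining 619 profiles checked similarly; truth is weakly best in each.)
In every case the truthful bid is at least as good as any alternative, so it is a dominant strategy.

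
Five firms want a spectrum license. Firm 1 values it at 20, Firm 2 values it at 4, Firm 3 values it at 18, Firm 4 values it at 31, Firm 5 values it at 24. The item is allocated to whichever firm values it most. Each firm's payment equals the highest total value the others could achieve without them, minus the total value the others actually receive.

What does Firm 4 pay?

24

Firm 4 has the highest value and receives the item.
Without Firm 4, the item would go to the next-highest value, 24, so the others could achieve 24.
With Firm 4 present and winning, the others receive nothing, so their total is 0.
Payment = 24 - 0 = 24.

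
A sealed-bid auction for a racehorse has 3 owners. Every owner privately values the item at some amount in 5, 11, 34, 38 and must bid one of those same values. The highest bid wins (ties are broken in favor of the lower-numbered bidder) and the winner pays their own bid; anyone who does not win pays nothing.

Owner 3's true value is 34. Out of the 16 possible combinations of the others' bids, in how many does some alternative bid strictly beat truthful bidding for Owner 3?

Others bid (5, 5): truth gives 0; bid 11 gives 23 > 0. Violating.
Others bid (5, 11): truth gives 0; no alternative beats it.
Others bid (5, 34): truth gives 0; no alternative beats it.
(Checking all 16 profiles: 1 has a profitable deviation, 15 do not.)

1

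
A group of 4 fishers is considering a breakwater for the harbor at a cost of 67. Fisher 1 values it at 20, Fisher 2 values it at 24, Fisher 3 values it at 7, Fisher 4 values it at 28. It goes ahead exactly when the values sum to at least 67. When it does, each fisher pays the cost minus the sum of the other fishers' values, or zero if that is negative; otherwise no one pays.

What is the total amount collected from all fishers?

36

Total value 79 ≥ cost 67, so it is built.
Fisher 1: others sum to 59; max(0, 67 - 59) = 8.
Fisher 2: others sum to 55; max(0, 67 - 55) = 12.
Fisher 3: others sum to 72; max(0, 67 - 72) = 0.
Fisher 4: others sum to 51; max(0, 67 - 51) = 16.
Total collected = 8 + 12 + 0 + 16 = 36.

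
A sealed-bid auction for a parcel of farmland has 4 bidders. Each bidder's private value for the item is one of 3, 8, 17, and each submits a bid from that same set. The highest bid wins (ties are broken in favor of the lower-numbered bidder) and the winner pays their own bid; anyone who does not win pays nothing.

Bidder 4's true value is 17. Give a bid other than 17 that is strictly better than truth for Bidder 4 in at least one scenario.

Suppose Bidder 1 bids 3, Bidder 2 bids 3 and Bidder 3 bids 3.
Bid 17: wins, pays 17, utility 17 - 17 = 0.
Bid 8: wins, pays 8, utility 17 - 8 = 9.
So bidding 8 beats truth here (9 > 0).

8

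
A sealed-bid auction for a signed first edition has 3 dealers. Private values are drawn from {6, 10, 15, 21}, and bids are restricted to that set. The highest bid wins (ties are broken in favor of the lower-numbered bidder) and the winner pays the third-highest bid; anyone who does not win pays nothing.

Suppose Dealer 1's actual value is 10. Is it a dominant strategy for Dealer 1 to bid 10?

Consider the case where Dealer 2 bids 6 and Dealer 3 bids 15.
Truthful bid 10: loses, pays 0, utility 0.
Bid 15 instead: wins, pays 6, utility 10 - 6 = 4.
Since 4 > 0, bidding 15 is strictly better here, so truthful bidding is not dominant.

No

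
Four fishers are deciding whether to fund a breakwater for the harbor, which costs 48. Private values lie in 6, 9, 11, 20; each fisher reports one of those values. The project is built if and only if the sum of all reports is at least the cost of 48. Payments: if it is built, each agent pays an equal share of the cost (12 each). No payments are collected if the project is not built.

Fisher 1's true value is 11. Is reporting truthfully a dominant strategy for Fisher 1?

Consider the case where Fisher 2 reports 6, Fisher 3 reports 11 and Fisher 4 reports 20.
Truthful report 11: project built, pays 12, utility 11 - 12 = -1.
Report 6 instead: project not built, utility 0.
Since 0 > -1, reporting 6 is strictly better here, so truthful reporting is not dominant.

No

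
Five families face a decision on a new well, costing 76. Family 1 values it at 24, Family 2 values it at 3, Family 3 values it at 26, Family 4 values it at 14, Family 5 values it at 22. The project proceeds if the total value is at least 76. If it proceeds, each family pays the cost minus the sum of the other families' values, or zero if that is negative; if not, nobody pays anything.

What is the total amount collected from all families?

Total value 89 ≥ cost 76, so it is built.
Family 1: others sum to 65; max(0, 76 - 65) = 11.
Family 2: others sum to 86; max(0, 76 - 86) = 0.
Family 3: others sum to 63; max(0, 76 - 63) = 13.
Family 4: others sum to 75; max(0, 76 - 75) = 1.
Family 5: others sum to 67; max(0, 76 - 67) = 9.
Total collected = 11 + 0 + 13 + 1 + 9 = 34.

34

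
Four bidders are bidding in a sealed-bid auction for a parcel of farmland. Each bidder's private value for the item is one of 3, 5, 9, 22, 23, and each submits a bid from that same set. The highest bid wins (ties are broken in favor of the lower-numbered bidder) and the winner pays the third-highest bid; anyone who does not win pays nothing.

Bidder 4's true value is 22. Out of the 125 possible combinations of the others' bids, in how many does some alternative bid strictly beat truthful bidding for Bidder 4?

27

Others bid (3, 3, 22): truth gives 0; bid 23 gives 19 > 0. Violating.
Others bid (3, 5, 22): truth gives 0; bid 23 gives 17 > 0. Violating.
Others bid (3, 9, 22): truth gives 0; bid 23 gives 13 > 0. Violating.
Others bid (3, 22, 3): truth gives 0; bid 23 gives 19 > 0. Violating.
Others bid (3, 3, 3): truth gives 19; no alternative beats it.
Others bid (3, 3, 5): truth gives 19; no alternative beats it.
(Checking all 125 profiles: 27 have a profitable deviation, 98 do not.)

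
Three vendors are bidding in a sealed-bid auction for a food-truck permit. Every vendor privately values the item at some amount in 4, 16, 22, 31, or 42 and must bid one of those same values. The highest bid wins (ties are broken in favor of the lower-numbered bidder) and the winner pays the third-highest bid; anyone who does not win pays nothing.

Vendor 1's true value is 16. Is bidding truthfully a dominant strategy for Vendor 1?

No

Consider the case where Vendor 2 bids 4 and Vendor 3 bids 22.
Truthful bid 16: loses, pays 0, utility 0.
Bid 22 instead: wins, pays 4, utility 16 - 4 = 12.
Since 12 > 0, bidding 22 is strictly better here, so truthful bidding is not dominant.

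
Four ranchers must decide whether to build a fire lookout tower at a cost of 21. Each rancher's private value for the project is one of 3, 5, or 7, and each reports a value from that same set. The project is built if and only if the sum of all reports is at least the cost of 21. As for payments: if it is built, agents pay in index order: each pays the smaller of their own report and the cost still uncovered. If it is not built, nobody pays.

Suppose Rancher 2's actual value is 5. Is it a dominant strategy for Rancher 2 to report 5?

Consider the case where Rancher 1 reports 5, Rancher 3 reports 7 and Rancher 4 reports 7.
Truthful report 5: project built, pays 5, utility 5 - 5 = 0.
Report 3 instead: project built, pays 3, utility 5 - 3 = 2.
Since 2 > 0, reporting 3 is strictly better here, so truthful reporting is not dominant.

No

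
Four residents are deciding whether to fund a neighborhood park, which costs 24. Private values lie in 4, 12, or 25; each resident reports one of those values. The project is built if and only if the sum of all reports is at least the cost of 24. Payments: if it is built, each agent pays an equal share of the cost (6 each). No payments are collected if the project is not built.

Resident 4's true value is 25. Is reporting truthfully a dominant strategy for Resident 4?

Yes

Check each profile of the others' reports and compare truth against every alternative report.
Others report (4, 4, 4): truth gives 19, best alternative gives 19.
Others report (4, 4, 12): truth gives 19, best alternative gives 19.
Others report (4, 4, 25): truth gives 19, best alternative gives 19.
Others report (4, 12, 4): truth gives 19, best alternative gives 19.
Others report (4, 12, 12): truth gives 19, best alternative gives 19.
Others report (4, 12, 25): truth gives 19, best alternative gives 19.
(Remaining 21 profiles checked similarly; truth is weakly best in each.)
In every case the truthful report is at least as good as any alternative, so it is a dominant strategy.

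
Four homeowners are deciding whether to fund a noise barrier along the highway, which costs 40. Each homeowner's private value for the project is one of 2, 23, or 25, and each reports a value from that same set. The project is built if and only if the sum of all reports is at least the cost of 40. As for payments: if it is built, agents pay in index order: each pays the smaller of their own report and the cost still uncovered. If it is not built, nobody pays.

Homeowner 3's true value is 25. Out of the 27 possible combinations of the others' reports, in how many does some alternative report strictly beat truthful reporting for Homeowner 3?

10

Others report (2, 2, 23): truth gives 0; report 23 gives 2 > 0. Violating.
Others report (2, 2, 25): truth gives 0; report 23 gives 2 > 0. Violating.
Others report (2, 23, 23): truth gives 10; report 2 gives 23 > 10. Violating.
Others report (2, 23, 25): truth gives 10; report 2 gives 23 > 10. Violating.
Others report (2, 2, 2): truth gives 0; no alternative beats it.
Others report (2, 23, 2): truth gives 10; no alternative beats it.
(Checking all 27 profiles: 10 have a profitable deviation, 17 do not.)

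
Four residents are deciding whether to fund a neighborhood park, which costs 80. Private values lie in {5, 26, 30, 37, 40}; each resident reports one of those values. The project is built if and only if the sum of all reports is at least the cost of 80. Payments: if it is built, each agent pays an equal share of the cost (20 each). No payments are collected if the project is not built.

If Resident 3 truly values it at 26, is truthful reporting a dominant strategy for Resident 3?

No

Consider the case where Resident 1 reports 5, Resident 2 reports 5 and Resident 4 reports 30.
Truthful report 26: project not built, utility 0.
Report 40 instead: project built, pays 20, utility 26 - 20 = 6.
Since 6 > 0, reporting 40 is strictly better here, so truthful reporting is not dominant.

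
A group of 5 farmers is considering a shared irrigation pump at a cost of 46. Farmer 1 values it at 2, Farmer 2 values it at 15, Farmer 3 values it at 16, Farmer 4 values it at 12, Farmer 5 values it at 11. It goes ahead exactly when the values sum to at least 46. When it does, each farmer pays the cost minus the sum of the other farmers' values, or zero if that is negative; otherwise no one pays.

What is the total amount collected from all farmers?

14

Total value 56 ≥ cost 46, so it is built.
Farmer 1: others sum to 54; max(0, 46 - 54) = 0.
Farmer 2: others sum to 41; max(0, 46 - 41) = 5.
Farmer 3: others sum to 40; max(0, 46 - 40) = 6.
Farmer 4: others sum to 44; max(0, 46 - 44) = 2.
Farmer 5: others sum to 45; max(0, 46 - 45) = 1.
Total collected = 0 + 5 + 6 + 2 + 1 = 14.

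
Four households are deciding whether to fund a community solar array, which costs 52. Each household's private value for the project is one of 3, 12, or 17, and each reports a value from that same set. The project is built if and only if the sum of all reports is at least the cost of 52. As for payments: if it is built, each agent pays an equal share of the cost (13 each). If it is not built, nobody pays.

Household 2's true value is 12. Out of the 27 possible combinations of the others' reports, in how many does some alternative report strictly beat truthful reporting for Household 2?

Others report (12, 12, 17): truth gives -1; report 3 gives 0 > -1. Violating.
Others report (12, 17, 12): truth gives -1; report 3 gives 0 > -1. Violating.
Others report (12, 17, 17): truth gives -1; report 3 gives 0 > -1. Violating.
Others report (17, 12, 12): truth gives -1; report 3 gives 0 > -1. Violating.
Others report (3, 3, 3): truth gives 0; no alternative beats it.
Others report (3, 3, 12): truth gives 0; no alternative beats it.
(Checking all 27 profiles: 6 have a profitable deviation, 21 do not.)

6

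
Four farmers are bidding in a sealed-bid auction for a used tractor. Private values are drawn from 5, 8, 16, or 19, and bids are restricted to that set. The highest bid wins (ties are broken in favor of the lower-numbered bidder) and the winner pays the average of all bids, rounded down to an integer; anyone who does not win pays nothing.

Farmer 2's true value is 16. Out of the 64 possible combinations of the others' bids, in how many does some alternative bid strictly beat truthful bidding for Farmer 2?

Others bid (5, 5, 5): truth gives 9; bid 8 gives 11 > 9. Violating.
Others bid (5, 5, 8): truth gives 8; bid 8 gives 10 > 8. Violating.
Others bid (5, 5, 19): truth gives 0; bid 19 gives 4 > 0. Violating.
Others bid (5, 8, 5): truth gives 8; bid 8 gives 10 > 8. Violating.
Others bid (5, 5, 16): truth gives 6; no alternative beats it.
Others bid (5, 8, 16): truth gives 5; no alternative beats it.
(Checking all 64 profiles: 29 have a profitable deviation, 35 do not.)

29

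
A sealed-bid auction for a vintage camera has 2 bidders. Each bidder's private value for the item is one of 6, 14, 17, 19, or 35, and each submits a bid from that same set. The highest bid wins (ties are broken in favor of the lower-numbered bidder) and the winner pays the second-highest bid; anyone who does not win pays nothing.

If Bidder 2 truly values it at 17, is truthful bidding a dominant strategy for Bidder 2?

Check each profile of the others' bids and compare truth against every alternative bid.
Others bid (6): truth gives 11, best alternative gives 11.
Others bid (14): truth gives 3, best alternative gives 3.
Others bid (17): truth gives 0, best alternative gives 0.
Others bid (19): truth gives 0, best alternative gives 0.
Others bid (35): truth gives 0, best alternative gives 0.
In every case the truthful bid is at least as good as any alternative, so it is a dominant strategy.

Yes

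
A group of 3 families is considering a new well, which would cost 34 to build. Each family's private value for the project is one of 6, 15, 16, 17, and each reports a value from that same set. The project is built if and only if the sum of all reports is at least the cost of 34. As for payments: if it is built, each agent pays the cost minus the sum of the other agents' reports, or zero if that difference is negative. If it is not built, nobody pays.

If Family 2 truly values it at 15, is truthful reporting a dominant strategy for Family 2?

Check each profile of the others' reports and compare truth against every alternative report.
Others report (17, 17): truth gives 15, best alternative gives 15.
Others report (16, 17): truth gives 14, best alternative gives 14.
Others report (17, 16): truth gives 14, best alternative gives 14.
Others report (15, 17): truth gives 13, best alternative gives 13.
Others report (16, 16): truth gives 13, best alternative gives 13.
Others report (17, 15): truth gives 13, best alternative gives 13.
(Remaining 10 profiles checked similarly; truth is weakly best in each.)
In every case the truthful report is at least as good as any alternative, so it is a dominant strategy.

Yes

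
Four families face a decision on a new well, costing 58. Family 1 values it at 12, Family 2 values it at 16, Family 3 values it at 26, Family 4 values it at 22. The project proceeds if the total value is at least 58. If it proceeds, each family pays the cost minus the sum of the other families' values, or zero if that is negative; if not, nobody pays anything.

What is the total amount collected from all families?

Total value 76 ≥ cost 58, so it is built.
Family 1: others sum to 64; max(0, 58 - 64) = 0.
Family 2: others sum to 60; max(0, 58 - 60) = 0.
Family 3: others sum to 50; max(0, 58 - 50) = 8.
Family 4: others sum to 54; max(0, 58 - 54) = 4.
Total collected = 0 + 0 + 8 + 4 = 12.

12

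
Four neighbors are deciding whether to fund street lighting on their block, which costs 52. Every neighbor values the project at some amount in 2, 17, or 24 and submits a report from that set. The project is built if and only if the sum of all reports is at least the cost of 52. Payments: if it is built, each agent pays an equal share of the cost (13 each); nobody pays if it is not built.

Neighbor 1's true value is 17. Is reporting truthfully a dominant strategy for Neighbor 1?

Consider the case where Neighbor 2 reports 2, Neighbor 3 reports 2 and Neighbor 4 reports 24.
Truthful report 17: project not built, utility 0.
Report 24 instead: project built, pays 13, utility 17 - 13 = 4.
Since 4 > 0, reporting 24 is strictly better here, so truthful reporting is not dominant.

No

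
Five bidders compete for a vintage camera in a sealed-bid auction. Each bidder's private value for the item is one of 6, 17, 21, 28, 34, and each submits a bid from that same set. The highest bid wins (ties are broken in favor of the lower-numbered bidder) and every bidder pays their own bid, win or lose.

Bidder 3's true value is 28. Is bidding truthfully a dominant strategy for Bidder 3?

Consider the case where Bidder 1 bids 6, Bidder 2 bids 6, Bidder 4 bids 6 and Bidder 5 bids 6.
Truthful bid 28: wins, pays 28, utility 28 - 28 = 0.
Bid 17 instead: wins, pays 17, utility 28 - 17 = 11.
Since 11 > 0, bidding 17 is strictly better here, so truthful bidding is not dominant.

No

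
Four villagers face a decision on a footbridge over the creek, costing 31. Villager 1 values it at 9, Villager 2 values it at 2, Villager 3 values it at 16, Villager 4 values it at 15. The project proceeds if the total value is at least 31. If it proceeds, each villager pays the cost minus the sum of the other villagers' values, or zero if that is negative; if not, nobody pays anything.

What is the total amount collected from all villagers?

9

Total value 42 ≥ cost 31, so it is built.
Villager 1: others sum to 33; max(0, 31 - 33) = 0.
Villager 2: others sum to 40; max(0, 31 - 40) = 0.
Villager 3: others sum to 26; max(0, 31 - 26) = 5.
Villager 4: others sum to 27; max(0, 31 - 27) = 4.
Total collected = 0 + 0 + 5 + 4 = 9.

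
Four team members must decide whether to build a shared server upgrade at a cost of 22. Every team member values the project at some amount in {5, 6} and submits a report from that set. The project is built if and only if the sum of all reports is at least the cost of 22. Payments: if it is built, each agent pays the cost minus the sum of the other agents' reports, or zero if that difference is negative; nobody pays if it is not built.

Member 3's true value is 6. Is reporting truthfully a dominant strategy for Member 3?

Yes

Check each profile of the others' reports and compare truth against every alternative report.
Others report (6, 6, 6): truth gives 2, best alternative gives 2.
Others report (5, 6, 6): truth gives 1, best alternative gives 1.
Others report (6, 5, 6): truth gives 1, best alternative gives 1.
Others report (6, 6, 5): truth gives 1, best alternative gives 1.
Others report (5, 5, 5): truth gives 0, best alternative gives 0.
Others report (5, 5, 6): truth gives 0, best alternative gives 0.
(Remaining 2 profiles checked similarly; truth is weakly best in each.)
In every case the truthful report is at least as good as any alternative, so it is a dominant strategy.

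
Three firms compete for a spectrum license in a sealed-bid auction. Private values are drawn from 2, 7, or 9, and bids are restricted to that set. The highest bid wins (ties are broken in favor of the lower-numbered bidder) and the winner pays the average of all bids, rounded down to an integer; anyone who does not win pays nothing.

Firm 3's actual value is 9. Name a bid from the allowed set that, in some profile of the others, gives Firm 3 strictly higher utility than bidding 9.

7

Suppose Firm 1 bids 2 and Firm 2 bids 2.
Bid 9: wins, pays 4, utility 9 - 4 = 5.
Bid 7: wins, pays 3, utility 9 - 3 = 6.
So bidding 7 beats truth here (6 > 5).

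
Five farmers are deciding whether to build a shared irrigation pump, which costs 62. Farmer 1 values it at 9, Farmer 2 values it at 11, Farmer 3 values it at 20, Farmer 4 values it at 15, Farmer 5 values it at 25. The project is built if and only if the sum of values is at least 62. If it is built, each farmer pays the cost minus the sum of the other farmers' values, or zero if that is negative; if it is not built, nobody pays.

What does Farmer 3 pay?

Total value 80 ≥ cost 62, so the project is built.
The other farmers' values sum to 60.
Cost minus that sum is 62 - 60 = 2.

2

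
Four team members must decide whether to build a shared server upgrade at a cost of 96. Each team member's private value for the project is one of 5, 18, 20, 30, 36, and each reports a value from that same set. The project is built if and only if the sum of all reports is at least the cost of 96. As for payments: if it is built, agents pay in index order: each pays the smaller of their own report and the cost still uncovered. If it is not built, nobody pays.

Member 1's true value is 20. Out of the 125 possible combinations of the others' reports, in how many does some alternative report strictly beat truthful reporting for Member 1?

Others report (18, 30, 30): truth gives 0; report 18 gives 2 > 0. Violating.
Others report (18, 30, 36): truth gives 0; report 18 gives 2 > 0. Violating.
Others report (18, 36, 30): truth gives 0; report 18 gives 2 > 0. Violating.
Others report (18, 36, 36): truth gives 0; report 18 gives 2 > 0. Violating.
Others report (5, 5, 5): truth gives 0; no alternative beats it.
Others report (5, 5, 18): truth gives 0; no alternative beats it.
(Checking all 125 profiles: 32 have a profitable deviation, 93 do not.)

32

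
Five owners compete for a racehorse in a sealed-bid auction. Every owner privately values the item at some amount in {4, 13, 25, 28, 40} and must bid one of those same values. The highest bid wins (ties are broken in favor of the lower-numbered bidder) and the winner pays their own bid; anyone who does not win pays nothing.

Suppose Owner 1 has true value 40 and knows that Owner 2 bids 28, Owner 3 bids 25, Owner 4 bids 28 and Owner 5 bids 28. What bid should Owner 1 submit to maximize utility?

28

Bid 4: loses, pays 0, utility 0.
Bid 13: loses, pays 0, utility 0.
Bid 25: loses, pays 0, utility 0.
Bid 28: wins, pays 28, utility 40 - 28 = 12.
Bid 40: wins, pays 40, utility 40 - 40 = 0.
The best choice is 28 with utility 12.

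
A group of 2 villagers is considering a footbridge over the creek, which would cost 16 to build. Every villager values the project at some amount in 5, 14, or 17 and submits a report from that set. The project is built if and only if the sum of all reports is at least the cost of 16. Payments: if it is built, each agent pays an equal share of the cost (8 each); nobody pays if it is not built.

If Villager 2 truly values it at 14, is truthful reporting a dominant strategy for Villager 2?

Check each profile of the others' reports and compare truth against every alternative report.
Others report (5): truth gives 6, best alternative gives 6.
Others report (14): truth gives 6, best alternative gives 6.
Others report (17): truth gives 6, best alternative gives 6.
In every case the truthful report is at least as good as any alternative, so it is a dominant strategy.

Yes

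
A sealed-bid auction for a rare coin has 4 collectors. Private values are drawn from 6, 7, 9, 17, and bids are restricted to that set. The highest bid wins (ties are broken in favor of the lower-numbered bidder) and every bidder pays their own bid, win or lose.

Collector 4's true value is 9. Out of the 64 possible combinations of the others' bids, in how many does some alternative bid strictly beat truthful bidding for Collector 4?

57

Others bid (6, 6, 6): truth gives 0; bid 7 gives 2 > 0. Violating.
Others bid (6, 6, 9): truth gives -9; bid 6 gives -6 > -9. Violating.
Others bid (6, 6, 17): truth gives -9; bid 6 gives -6 > -9. Violating.
Others bid (6, 7, 9): truth gives -9; bid 6 gives -6 > -9. Violating.
Others bid (6, 6, 7): truth gives 0; no alternative beats it.
Others bid (6, 7, 6): truth gives 0; no alternative beats it.
(Checking all 64 profiles: 57 have a profitable deviation, 7 do not.)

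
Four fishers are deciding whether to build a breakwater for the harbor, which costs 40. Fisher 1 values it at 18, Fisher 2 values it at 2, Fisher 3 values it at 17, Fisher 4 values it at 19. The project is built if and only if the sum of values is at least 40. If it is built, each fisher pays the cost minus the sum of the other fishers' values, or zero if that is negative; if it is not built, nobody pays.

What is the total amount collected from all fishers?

Total value 56 ≥ cost 40, so it is built.
Fisher 1: others sum to 38; max(0, 40 - 38) = 2.
Fisher 2: others sum to 54; max(0, 40 - 54) = 0.
Fisher 3: others sum to 39; max(0, 40 - 39) = 1.
Fisher 4: others sum to 37; max(0, 40 - 37) = 3.
Total collected = 2 + 0 + 1 + 3 = 6.

6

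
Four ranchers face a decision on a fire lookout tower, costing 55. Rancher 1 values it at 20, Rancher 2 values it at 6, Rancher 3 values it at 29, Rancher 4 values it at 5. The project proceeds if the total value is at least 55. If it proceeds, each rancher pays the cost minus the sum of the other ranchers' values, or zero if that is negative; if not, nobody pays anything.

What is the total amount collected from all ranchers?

40

Total value 60 ≥ cost 55, so it is built.
Rancher 1: others sum to 40; max(0, 55 - 40) = 15.
Rancher 2: others sum to 54; max(0, 55 - 54) = 1.
Rancher 3: others sum to 31; max(0, 55 - 31) = 24.
Rancher 4: others sum to 55; max(0, 55 - 55) = 0.
Total collected = 15 + 1 + 24 + 0 = 40.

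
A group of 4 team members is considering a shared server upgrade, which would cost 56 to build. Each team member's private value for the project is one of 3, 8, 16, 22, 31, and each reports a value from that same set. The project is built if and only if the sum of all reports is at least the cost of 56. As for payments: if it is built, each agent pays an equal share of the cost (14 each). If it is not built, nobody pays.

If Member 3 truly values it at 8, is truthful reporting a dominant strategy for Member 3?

Consider the case where Member 1 reports 3, Member 2 reports 16 and Member 4 reports 31.
Truthful report 8: project built, pays 14, utility 8 - 14 = -6.
Report 3 instead: project not built, utility 0.
Since 0 > -6, reporting 3 is strictly better here, so truthful reporting is not dominant.

No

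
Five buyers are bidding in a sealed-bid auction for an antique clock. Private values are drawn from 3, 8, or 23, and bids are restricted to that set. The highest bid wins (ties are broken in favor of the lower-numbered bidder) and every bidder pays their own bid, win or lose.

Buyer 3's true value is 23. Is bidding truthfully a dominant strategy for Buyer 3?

Consider the case where Buyer 1 bids 3, Buyer 2 bids 3, Buyer 4 bids 3 and Buyer 5 bids 3.
Truthful bid 23: wins, pays 23, utility 23 - 23 = 0.
Bid 8 instead: wins, pays 8, utility 23 - 8 = 15.
Since 15 > 0, bidding 8 is strictly better here, so truthful bidding is not dominant.

No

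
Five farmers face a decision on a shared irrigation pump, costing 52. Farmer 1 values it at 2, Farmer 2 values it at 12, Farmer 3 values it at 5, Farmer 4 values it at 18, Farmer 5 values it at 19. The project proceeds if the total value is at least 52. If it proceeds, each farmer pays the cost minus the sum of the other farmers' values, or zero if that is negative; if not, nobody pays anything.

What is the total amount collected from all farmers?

38

Total value 56 ≥ cost 52, so it is built.
Farmer 1: others sum to 54; max(0, 52 - 54) = 0.
Farmer 2: others sum to 44; max(0, 52 - 44) = 8.
Farmer 3: others sum to 51; max(0, 52 - 51) = 1.
Farmer 4: others sum to 38; max(0, 52 - 38) = 14.
Farmer 5: others sum to 37; max(0, 52 - 37) = 15.
Total collected = 0 + 8 + 1 + 14 + 15 = 38.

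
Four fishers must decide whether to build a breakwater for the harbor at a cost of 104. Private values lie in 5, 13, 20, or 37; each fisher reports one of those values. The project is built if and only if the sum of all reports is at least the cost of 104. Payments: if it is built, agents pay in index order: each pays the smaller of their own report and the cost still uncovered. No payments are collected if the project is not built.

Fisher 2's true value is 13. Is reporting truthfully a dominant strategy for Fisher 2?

Consider the case where Fisher 1 reports 37, Fisher 3 reports 37 and Fisher 4 reports 37.
Truthful report 13: project built, pays 13, utility 13 - 13 = 0.
Report 5 instead: project built, pays 5, utility 13 - 5 = 8.
Since 8 > 0, reporting 5 is strictly better here, so truthful reporting is not dominant.

No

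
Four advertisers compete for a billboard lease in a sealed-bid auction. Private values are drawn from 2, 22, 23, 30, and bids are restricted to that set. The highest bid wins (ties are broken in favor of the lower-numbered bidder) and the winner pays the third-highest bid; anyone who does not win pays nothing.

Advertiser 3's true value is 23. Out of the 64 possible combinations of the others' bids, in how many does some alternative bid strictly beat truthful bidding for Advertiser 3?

Others bid (2, 2, 30): truth gives 0; bid 30 gives 21 > 0. Violating.
Others bid (2, 22, 30): truth gives 0; bid 30 gives 1 > 0. Violating.
Others bid (2, 23, 2): truth gives 0; bid 30 gives 21 > 0. Violating.
Others bid (2, 23, 22): truth gives 0; bid 30 gives 1 > 0. Violating.
Others bid (2, 2, 2): truth gives 21; no alternative beats it.
Others bid (2, 2, 22): truth gives 21; no alternative beats it.
(Checking all 64 profiles: 12 have a profitable deviation, 52 do not.)

12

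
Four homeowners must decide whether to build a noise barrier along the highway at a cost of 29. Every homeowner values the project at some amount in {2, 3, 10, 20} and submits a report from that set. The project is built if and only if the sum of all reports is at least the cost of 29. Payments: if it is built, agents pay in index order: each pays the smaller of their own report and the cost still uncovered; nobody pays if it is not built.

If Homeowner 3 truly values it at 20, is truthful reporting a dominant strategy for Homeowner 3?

No

Consider the case where Homeowner 1 reports 2, Homeowner 2 reports 2 and Homeowner 4 reports 20.
Truthful report 20: project built, pays 20, utility 20 - 20 = 0.
Report 10 instead: project built, pays 10, utility 20 - 10 = 10.
Since 10 > 0, reporting 10 is strictly better here, so truthful reporting is not dominant.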